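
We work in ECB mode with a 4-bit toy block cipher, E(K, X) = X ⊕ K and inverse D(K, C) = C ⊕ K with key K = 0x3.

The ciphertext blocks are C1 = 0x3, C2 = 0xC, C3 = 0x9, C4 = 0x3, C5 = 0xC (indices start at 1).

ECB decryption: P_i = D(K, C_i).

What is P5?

P5 = 0xF

P5: D(K, 0xC) = 0xF.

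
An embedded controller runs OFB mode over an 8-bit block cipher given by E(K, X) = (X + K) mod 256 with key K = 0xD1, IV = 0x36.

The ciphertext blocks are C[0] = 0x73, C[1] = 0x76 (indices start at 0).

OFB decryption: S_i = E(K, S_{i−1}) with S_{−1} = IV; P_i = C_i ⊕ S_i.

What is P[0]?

P[0]: S = E(K, 0x36) = 0x07; 0x73 ⊕ 0x07 = 0x74.

P[0] = 0x74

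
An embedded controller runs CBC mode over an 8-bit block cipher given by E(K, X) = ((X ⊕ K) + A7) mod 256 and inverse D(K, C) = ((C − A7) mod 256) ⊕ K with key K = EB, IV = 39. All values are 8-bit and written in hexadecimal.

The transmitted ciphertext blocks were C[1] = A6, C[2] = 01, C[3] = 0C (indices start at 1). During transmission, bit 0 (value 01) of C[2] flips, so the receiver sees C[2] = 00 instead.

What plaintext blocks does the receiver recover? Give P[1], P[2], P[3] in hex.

P[1] = 2D, P[2] = 14, P[3] = 8E

CBC decryption: P_i = D(K, C_i) ⊕ C_{i−1}, with C_{0} = IV.
Only C[2] changed, to 00. In CBC, a change in C_i garbles P_i and flips the same bit in P_{i+1}. Decrypting the received ciphertext:
P[1]: D(K, A6) = 14; 14 ⊕ 39 = 2D.
P[2]: D(K, 00) = B2; B2 ⊕ A6 = 14.
P[3]: D(K, 0C) = 8E; 8E ⊕ 00 = 8E.
Blocks that differ from the original plaintext: P[2], P[3].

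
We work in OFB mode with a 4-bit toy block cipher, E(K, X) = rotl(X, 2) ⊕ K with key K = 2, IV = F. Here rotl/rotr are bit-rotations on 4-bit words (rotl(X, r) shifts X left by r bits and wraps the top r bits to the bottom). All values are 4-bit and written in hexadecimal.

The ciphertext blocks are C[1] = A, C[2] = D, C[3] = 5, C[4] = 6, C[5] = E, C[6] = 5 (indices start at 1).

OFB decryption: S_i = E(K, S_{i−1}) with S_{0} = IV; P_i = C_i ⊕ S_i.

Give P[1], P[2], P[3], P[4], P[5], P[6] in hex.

P[1] = 7, P[2] = 8, P[3] = 2, P[4] = 9, P[5] = 3, P[6] = 0

P[1]: S = E(K, F) = D; A ⊕ D = 7.
P[2]: S = E(K, D) = 5; D ⊕ 5 = 8.
P[3]: S = E(K, 5) = 7; 5 ⊕ 7 = 2.
P[4]: S = E(K, 7) = F; 6 ⊕ F = 9.
P[5]: S = E(K, F) = D; E ⊕ D = 3.
P[6]: S = E(K, D) = 5; 5 ⊕ 5 = 0.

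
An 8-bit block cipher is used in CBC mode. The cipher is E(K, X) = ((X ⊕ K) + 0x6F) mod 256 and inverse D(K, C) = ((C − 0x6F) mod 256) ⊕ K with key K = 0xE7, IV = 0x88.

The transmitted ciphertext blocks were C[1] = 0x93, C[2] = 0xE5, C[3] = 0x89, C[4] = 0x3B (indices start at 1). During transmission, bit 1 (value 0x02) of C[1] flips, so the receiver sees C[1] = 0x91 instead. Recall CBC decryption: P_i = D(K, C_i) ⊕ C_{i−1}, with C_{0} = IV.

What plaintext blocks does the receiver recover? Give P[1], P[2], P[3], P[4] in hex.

Only C[1] changed, to 0x91. In CBC, a change in C_i garbles P_i and flips the same bit in P_{i+1}. Decrypting the received ciphertext:
P[1]: D(K, 0x91) = 0xC5; 0xC5 ⊕ 0x88 = 0x4D.
P[2]: D(K, 0xE5) = 0x91; 0x91 ⊕ 0x91 = 0x00.
P[3]: D(K, 0x89) = 0xFD; 0xFD ⊕ 0xE5 = 0x18.
P[4]: D(K, 0x3B) = 0x2B; 0x2B ⊕ 0x89 = 0xA2.
Blocks that differ from the original plaintext: P[1], P[2].

P[1] = 0x4D, P[2] = 0x00, P[3] = 0x18, P[4] = 0xA2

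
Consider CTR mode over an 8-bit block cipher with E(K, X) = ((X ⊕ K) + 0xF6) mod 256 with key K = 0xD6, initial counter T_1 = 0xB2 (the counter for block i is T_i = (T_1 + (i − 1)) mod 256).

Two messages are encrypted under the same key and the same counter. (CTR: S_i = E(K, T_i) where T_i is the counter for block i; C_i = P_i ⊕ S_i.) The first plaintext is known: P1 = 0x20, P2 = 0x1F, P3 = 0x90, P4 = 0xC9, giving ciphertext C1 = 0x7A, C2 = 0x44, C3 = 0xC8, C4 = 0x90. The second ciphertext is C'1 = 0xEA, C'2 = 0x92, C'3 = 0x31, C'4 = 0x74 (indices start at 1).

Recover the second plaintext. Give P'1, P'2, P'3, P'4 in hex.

P'1 = 0xB0, P'2 = 0xC9, P'3 = 0x69, P'4 = 0x2D

In CTR with a reused counter, both messages share the same keystream S_i, so C_i ⊕ C'_i = P_i ⊕ P'_i and thus P'_i = P_i ⊕ C_i ⊕ C'_i.
P'1: 0x20 ⊕ 0x7A ⊕ 0xEA = 0xB0.
P'2: 0x1F ⊕ 0x44 ⊕ 0x92 = 0xC9.
P'3: 0x90 ⊕ 0xC8 ⊕ 0x31 = 0x69.
P'4: 0xC9 ⊕ 0x90 ⊕ 0x74 = 0x2D.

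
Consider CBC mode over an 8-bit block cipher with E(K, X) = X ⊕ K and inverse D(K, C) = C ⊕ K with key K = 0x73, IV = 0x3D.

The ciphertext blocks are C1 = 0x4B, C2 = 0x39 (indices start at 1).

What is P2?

CBC decryption: P_i = D(K, C_i) ⊕ C_{i−1}, with C_{0} = IV.
P2: D(K, 0x39) = 0x4A; 0x4A ⊕ 0x4B = 0x01.

P2 = 0x01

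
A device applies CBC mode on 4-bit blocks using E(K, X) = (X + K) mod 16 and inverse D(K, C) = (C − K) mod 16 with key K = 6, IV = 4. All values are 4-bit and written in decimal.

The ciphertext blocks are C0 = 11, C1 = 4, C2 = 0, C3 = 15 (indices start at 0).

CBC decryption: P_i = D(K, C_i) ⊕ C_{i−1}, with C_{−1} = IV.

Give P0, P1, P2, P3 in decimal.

P0: D(K, 11) = 5; 5 ⊕ 4 = 1.
P1: D(K, 4) = 14; 14 ⊕ 11 = 5.
P2: D(K, 0) = 10; 10 ⊕ 4 = 14.
P3: D(K, 15) = 9; 9 ⊕ 0 = 9.

P0 = 1, P1 = 5, P2 = 14, P3 = 9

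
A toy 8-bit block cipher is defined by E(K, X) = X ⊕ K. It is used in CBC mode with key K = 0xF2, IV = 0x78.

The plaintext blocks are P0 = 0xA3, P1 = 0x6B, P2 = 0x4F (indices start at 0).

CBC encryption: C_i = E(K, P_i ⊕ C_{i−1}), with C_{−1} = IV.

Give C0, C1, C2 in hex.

C0: P0 ⊕ 0x78 = 0xDB; E(K, 0xDB) = 0x29.
C1: P1 ⊕ 0x29 = 0x42; E(K, 0x42) = 0xB0.
C2: P2 ⊕ 0xB0 = 0xFF; E(K, 0xFF) = 0x0D.

C0 = 0x29, C1 = 0xB0, C2 = 0x0D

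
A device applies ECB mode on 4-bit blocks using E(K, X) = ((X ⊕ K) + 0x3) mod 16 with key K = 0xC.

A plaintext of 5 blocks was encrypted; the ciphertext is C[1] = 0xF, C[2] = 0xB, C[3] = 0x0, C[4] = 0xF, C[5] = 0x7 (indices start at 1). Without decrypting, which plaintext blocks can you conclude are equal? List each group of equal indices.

P[1] = P[4]

ECB encrypts each block independently with the same key, so equal ciphertext blocks imply equal plaintext blocks.
C[1] = C[4] = 0xF, so P[1] = P[4].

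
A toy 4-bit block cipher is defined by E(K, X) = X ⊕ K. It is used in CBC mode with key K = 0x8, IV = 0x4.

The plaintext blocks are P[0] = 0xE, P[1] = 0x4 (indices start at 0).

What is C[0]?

C[0] = 0x2

CBC encryption: C_i = E(K, P_i ⊕ C_{i−1}), with C_{−1} = IV.
C[0]: P[0] ⊕ 0x4 = 0xA; E(K, 0xA) = 0x2.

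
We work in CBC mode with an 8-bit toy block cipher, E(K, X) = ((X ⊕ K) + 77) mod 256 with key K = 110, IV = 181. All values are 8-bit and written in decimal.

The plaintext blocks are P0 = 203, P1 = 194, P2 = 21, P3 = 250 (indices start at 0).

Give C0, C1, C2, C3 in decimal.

CBC encryption: C_i = E(K, P_i ⊕ C_{i−1}), with C_{−1} = IV.
C0: P0 ⊕ 181 = 126; E(K, 126) = 93.
C1: P1 ⊕ 93 = 159; E(K, 159) = 62.
C2: P2 ⊕ 62 = 43; E(K, 43) = 146.
C3: P3 ⊕ 146 = 104; E(K, 104) = 83.

C0 = 93, C1 = 62, C2 = 146, C3 = 83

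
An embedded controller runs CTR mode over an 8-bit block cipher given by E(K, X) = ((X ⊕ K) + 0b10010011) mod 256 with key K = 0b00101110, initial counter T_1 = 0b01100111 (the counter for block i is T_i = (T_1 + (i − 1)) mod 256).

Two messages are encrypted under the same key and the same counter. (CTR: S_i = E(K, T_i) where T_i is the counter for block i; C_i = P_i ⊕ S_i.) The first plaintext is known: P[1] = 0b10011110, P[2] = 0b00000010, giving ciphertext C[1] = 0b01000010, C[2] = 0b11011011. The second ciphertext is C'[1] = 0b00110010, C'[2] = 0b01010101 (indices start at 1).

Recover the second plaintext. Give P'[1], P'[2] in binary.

P'[1] = 0b11101110, P'[2] = 0b10001100

In CTR with a reused counter, both messages share the same keystream S_i, so C_i ⊕ C'_i = P_i ⊕ P'_i and thus P'_i = P_i ⊕ C_i ⊕ C'_i.
P'[1]: 0b10011110 ⊕ 0b01000010 ⊕ 0b00110010 = 0b11101110.
P'[2]: 0b00000010 ⊕ 0b11011011 ⊕ 0b01010101 = 0b10001100.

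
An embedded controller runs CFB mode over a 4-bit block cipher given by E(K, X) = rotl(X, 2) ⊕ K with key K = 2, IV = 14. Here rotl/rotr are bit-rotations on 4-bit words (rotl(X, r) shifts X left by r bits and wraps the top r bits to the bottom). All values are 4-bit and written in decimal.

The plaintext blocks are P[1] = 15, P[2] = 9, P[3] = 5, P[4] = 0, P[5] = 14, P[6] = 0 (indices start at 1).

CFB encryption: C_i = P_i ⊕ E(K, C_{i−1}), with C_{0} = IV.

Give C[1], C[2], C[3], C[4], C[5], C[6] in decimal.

C[1]: E(K, 14) = 9; 15 ⊕ 9 = 6.
C[2]: E(K, 6) = 11; 9 ⊕ 11 = 2.
C[3]: E(K, 2) = 10; 5 ⊕ 10 = 15.
C[4]: E(K, 15) = 13; 0 ⊕ 13 = 13.
C[5]: E(K, 13) = 5; 14 ⊕ 5 = 11.
C[6]: E(K, 11) = 12; 0 ⊕ 12 = 12.

C[1] = 6, C[2] = 2, C[3] = 15, C[4] = 13, C[5] = 11, C[6] = 12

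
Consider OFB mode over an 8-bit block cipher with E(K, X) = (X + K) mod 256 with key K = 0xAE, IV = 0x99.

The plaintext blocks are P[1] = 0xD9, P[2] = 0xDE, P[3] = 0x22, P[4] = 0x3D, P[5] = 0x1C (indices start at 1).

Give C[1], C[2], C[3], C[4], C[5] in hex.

OFB encryption: S_i = E(K, S_{i−1}) with S_{0} = IV; C_i = P_i ⊕ S_i.
C[1]: S = E(K, 0x99) = 0x47; 0xD9 ⊕ 0x47 = 0x9E.
C[2]: S = E(K, 0x47) = 0xF5; 0xDE ⊕ 0xF5 = 0x2B.
C[3]: S = E(K, 0xF5) = 0xA3; 0x22 ⊕ 0xA3 = 0x81.
C[4]: S = E(K, 0xA3) = 0x51; 0x3D ⊕ 0x51 = 0x6C.
C[5]: S = E(K, 0x51) = 0xFF; 0x1C ⊕ 0xFF = 0xE3.

C[1] = 0x9E, C[2] = 0x2B, C[3] = 0x81, C[4] = 0x6C, C[5] = 0xE3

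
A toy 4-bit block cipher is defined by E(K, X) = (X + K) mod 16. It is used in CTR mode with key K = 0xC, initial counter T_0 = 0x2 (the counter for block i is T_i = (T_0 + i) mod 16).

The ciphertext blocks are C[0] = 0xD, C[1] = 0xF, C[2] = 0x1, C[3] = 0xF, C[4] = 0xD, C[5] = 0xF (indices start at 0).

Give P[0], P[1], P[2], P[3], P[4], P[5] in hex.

P[0] = 0x3, P[1] = 0x0, P[2] = 0x1, P[3] = 0xE, P[4] = 0xF, P[5] = 0xC

CTR decryption: S_i = E(K, T_i) where T_i is the counter for block i; P_i = C_i ⊕ S_i.
P[0]: T = 0x2, S = E(K, T) = 0xE; 0xD ⊕ 0xE = 0x3.
P[1]: T = 0x3, S = E(K, T) = 0xF; 0xF ⊕ 0xF = 0x0.
P[2]: T = 0x4, S = E(K, T) = 0x0; 0x1 ⊕ 0x0 = 0x1.
P[3]: T = 0x5, S = E(K, T) = 0x1; 0xF ⊕ 0x1 = 0xE.
P[4]: T = 0x6, S = E(K, T) = 0x2; 0xD ⊕ 0x2 = 0xF.
P[5]: T = 0x7, S = E(K, T) = 0x3; 0xF ⊕ 0x3 = 0xC.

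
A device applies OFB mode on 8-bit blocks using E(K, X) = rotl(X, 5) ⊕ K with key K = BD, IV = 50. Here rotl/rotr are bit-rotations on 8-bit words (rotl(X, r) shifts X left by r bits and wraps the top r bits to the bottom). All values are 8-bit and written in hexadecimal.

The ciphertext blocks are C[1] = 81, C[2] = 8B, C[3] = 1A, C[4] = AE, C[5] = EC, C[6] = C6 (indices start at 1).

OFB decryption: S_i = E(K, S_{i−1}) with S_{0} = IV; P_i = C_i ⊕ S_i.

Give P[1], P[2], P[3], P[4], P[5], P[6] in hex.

P[1]: S = E(K, 50) = B7; 81 ⊕ B7 = 36.
P[2]: S = E(K, B7) = 4B; 8B ⊕ 4B = C0.
P[3]: S = E(K, 4B) = D4; 1A ⊕ D4 = CE.
P[4]: S = E(K, D4) = 27; AE ⊕ 27 = 89.
P[5]: S = E(K, 27) = 59; EC ⊕ 59 = B5.
P[6]: S = E(K, 59) = 96; C6 ⊕ 96 = 50.

P[1] = 36, P[2] = C0, P[3] = CE, P[4] = 89, P[5] = B5, P[6] = 50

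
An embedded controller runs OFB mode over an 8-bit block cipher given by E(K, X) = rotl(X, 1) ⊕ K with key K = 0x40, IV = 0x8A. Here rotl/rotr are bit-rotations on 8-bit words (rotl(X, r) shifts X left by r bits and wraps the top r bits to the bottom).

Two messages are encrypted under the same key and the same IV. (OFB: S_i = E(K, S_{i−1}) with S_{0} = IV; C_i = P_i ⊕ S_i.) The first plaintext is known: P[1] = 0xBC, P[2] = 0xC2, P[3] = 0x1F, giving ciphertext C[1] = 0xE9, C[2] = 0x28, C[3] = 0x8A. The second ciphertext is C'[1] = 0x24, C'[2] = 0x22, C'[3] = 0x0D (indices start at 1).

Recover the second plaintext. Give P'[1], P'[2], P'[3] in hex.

In OFB with a reused IV, both messages share the same keystream S_i, so C_i ⊕ C'_i = P_i ⊕ P'_i and thus P'_i = P_i ⊕ C_i ⊕ C'_i.
P'[1]: 0xBC ⊕ 0xE9 ⊕ 0x24 = 0x71.
P'[2]: 0xC2 ⊕ 0x28 ⊕ 0x22 = 0xC8.
P'[3]: 0x1F ⊕ 0x8A ⊕ 0x0D = 0x98.

P'[1] = 0x71, P'[2] = 0xC8, P'[3] = 0x98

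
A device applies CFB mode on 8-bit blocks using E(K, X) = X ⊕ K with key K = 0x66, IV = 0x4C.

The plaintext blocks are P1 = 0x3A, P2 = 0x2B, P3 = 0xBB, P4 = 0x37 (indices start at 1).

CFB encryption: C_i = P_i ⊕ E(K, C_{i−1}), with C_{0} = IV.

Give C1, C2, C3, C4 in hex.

C1: E(K, 0x4C) = 0x2A; 0x3A ⊕ 0x2A = 0x10.
C2: E(K, 0x10) = 0x76; 0x2B ⊕ 0x76 = 0x5D.
C3: E(K, 0x5D) = 0x3B; 0xBB ⊕ 0x3B = 0x80.
C4: E(K, 0x80) = 0xE6; 0x37 ⊕ 0xE6 = 0xD1.

C1 = 0x10, C2 = 0x5D, C3 = 0x80, C4 = 0xD1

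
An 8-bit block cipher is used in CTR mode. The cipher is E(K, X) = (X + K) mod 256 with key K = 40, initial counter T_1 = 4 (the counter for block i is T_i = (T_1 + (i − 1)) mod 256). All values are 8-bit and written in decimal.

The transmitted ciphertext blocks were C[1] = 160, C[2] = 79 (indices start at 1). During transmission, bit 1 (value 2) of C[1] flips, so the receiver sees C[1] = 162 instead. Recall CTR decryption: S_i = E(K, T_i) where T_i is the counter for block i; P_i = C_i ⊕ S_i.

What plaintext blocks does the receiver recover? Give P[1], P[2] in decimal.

P[1] = 142, P[2] = 98

Only C[1] changed, to 162. In CTR, a change in C_i flips the same bit in P_i only; the keystream is unaffected. Decrypting the received ciphertext:
P[1]: T = 4, S = E(K, T) = 44; 162 ⊕ 44 = 142.
P[2]: T = 5, S = E(K, T) = 45; 79 ⊕ 45 = 98.
Blocks that differ from the original plaintext: P[1].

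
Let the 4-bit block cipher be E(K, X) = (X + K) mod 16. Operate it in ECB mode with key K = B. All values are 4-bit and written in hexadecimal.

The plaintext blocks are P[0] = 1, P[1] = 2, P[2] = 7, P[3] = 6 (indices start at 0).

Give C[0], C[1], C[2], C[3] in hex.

ECB encryption: C_i = E(K, P_i).
C[0]: E(K, 1) = C.
C[1]: E(K, 2) = D.
C[2]: E(K, 7) = 2.
C[3]: E(K, 6) = 1.

C[0] = C, C[1] = D, C[2] = 2, C[3] = 1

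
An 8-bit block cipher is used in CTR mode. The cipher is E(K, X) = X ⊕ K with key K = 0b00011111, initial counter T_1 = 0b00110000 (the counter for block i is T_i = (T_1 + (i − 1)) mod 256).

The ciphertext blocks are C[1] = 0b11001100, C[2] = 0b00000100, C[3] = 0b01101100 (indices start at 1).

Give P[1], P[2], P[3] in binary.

CTR decryption: S_i = E(K, T_i) where T_i is the counter for block i; P_i = C_i ⊕ S_i.
P[1]: T = 0b00110000, S = E(K, T) = 0b00101111; 0b11001100 ⊕ 0b00101111 = 0b11100011.
P[2]: T = 0b00110001, S = E(K, T) = 0b00101110; 0b00000100 ⊕ 0b00101110 = 0b00101010.
P[3]: T = 0b00110010, S = E(K, T) = 0b00101101; 0b01101100 ⊕ 0b00101101 = 0b01000001.

P[1] = 0b11100011, P[2] = 0b00101010, P[3] = 0b01000001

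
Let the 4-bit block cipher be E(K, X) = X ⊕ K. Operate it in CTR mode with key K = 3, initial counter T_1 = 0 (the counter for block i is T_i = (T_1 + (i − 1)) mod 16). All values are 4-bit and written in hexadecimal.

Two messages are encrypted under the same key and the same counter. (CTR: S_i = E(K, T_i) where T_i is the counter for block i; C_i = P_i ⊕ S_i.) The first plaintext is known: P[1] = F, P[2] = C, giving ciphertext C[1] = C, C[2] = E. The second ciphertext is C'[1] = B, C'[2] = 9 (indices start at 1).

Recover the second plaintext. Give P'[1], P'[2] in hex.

In CTR with a reused counter, both messages share the same keystream S_i, so C_i ⊕ C'_i = P_i ⊕ P'_i and thus P'_i = P_i ⊕ C_i ⊕ C'_i.
P'[1]: F ⊕ C ⊕ B = 8.
P'[2]: C ⊕ E ⊕ 9 = B.

P'[1] = 8, P'[2] = B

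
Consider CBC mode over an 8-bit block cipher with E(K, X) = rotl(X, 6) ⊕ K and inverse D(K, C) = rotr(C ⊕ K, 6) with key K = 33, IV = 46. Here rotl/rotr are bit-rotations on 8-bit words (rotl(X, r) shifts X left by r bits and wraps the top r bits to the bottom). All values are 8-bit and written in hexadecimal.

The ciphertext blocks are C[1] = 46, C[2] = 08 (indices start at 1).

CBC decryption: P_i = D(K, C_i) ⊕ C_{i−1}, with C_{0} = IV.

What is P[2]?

P[2]: D(K, 08) = EC; EC ⊕ 46 = AA.

P[2] = AA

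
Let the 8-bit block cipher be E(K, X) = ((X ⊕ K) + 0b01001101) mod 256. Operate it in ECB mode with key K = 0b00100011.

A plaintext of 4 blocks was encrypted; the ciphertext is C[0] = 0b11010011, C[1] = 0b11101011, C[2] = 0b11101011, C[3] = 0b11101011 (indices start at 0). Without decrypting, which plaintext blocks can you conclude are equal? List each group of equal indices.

ECB encrypts each block independently with the same key, so equal ciphertext blocks imply equal plaintext blocks.
C[1] = C[2] = C[3] = 0b11101011, so P[1] = P[2] = P[3].

P[1] = P[2] = P[3]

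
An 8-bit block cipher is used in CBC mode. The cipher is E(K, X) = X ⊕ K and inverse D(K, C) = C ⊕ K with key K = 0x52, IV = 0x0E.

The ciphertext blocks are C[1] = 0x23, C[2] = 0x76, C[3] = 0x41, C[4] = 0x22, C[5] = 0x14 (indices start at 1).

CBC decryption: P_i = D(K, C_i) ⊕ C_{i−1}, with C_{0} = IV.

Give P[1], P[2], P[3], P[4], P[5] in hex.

P[1]: D(K, 0x23) = 0x71; 0x71 ⊕ 0x0E = 0x7F.
P[2]: D(K, 0x76) = 0x24; 0x24 ⊕ 0x23 = 0x07.
P[3]: D(K, 0x41) = 0x13; 0x13 ⊕ 0x76 = 0x65.
P[4]: D(K, 0x22) = 0x70; 0x70 ⊕ 0x41 = 0x31.
P[5]: D(K, 0x14) = 0x46; 0x46 ⊕ 0x22 = 0x64.

P[1] = 0x7F, P[2] = 0x07, P[3] = 0x65, P[4] = 0x31, P[5] = 0x64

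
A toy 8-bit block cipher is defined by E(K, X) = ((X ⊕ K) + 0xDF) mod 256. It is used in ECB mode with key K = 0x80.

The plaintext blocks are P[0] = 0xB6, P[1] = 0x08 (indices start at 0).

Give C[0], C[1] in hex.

ECB encryption: C_i = E(K, P_i).
C[0]: E(K, 0xB6) = 0x15.
C[1]: E(K, 0x08) = 0x67.

C[0] = 0x15, C[1] = 0x67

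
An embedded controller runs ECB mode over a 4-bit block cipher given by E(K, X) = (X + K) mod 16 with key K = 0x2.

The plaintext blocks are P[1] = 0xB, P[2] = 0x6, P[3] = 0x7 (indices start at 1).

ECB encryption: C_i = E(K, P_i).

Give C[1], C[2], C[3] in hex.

C[1]: E(K, 0xB) = 0xD.
C[2]: E(K, 0x6) = 0x8.
C[3]: E(K, 0x7) = 0x9.

C[1] = 0xD, C[2] = 0x8, C[3] = 0x9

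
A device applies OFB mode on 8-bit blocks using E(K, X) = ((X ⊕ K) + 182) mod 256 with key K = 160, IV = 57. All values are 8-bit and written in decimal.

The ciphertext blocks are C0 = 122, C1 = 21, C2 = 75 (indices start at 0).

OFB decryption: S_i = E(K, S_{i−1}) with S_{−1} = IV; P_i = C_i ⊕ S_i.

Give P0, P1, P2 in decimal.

P0: S = E(K, 57) = 79; 122 ⊕ 79 = 53.
P1: S = E(K, 79) = 165; 21 ⊕ 165 = 176.
P2: S = E(K, 165) = 187; 75 ⊕ 187 = 240.

P0 = 53, P1 = 176, P2 = 240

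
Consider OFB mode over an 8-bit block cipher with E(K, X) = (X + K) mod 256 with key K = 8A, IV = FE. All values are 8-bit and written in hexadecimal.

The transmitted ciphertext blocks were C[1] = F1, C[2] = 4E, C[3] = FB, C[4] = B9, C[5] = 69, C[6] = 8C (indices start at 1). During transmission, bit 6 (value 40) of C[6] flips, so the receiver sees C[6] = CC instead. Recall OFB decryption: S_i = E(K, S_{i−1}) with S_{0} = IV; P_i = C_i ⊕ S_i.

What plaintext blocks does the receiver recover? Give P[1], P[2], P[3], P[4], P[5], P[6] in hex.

P[1] = 79, P[2] = 5C, P[3] = 67, P[4] = 9F, P[5] = D9, P[6] = F6

Only C[6] changed, to CC. In OFB, a change in C_i flips the same bit in P_i only; the keystream is unaffected. Decrypting the received ciphertext:
P[1]: S = E(K, FE) = 88; F1 ⊕ 88 = 79.
P[2]: S = E(K, 88) = 12; 4E ⊕ 12 = 5C.
P[3]: S = E(K, 12) = 9C; FB ⊕ 9C = 67.
P[4]: S = E(K, 9C) = 26; B9 ⊕ 26 = 9F.
P[5]: S = E(K, 26) = B0; 69 ⊕ B0 = D9.
P[6]: S = E(K, B0) = 3A; CC ⊕ 3A = F6.
Blocks that differ from the original plaintext: P[6].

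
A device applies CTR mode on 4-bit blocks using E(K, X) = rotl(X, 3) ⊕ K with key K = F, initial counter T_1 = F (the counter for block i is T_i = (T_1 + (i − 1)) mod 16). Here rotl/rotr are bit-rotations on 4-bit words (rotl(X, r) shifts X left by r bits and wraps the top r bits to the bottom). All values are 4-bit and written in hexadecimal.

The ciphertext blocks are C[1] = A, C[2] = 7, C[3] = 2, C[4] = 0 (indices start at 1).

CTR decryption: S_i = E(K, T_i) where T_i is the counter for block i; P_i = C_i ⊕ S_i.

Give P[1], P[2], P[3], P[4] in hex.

P[1]: T = F, S = E(K, T) = 0; A ⊕ 0 = A.
P[2]: T = 0, S = E(K, T) = F; 7 ⊕ F = 8.
P[3]: T = 1, S = E(K, T) = 7; 2 ⊕ 7 = 5.
P[4]: T = 2, S = E(K, T) = E; 0 ⊕ E = E.

P[1] = A, P[2] = 8, P[3] = 5, P[4] = E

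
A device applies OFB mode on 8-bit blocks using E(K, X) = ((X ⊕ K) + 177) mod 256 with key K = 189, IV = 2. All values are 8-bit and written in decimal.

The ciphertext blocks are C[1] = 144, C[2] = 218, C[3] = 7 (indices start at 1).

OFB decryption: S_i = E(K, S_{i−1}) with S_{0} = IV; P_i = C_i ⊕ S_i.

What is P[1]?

P[1] = 224

P[1]: S = E(K, 2) = 112; 144 ⊕ 112 = 224.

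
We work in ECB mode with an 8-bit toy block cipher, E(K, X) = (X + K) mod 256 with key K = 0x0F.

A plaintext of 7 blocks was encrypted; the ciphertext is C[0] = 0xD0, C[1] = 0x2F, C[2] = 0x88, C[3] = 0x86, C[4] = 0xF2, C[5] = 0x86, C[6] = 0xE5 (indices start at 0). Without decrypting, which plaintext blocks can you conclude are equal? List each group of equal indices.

ECB encrypts each block independently with the same key, so equal ciphertext blocks imply equal plaintext blocks.
C[3] = C[5] = 0x86, so P[3] = P[5].

P[3] = P[5]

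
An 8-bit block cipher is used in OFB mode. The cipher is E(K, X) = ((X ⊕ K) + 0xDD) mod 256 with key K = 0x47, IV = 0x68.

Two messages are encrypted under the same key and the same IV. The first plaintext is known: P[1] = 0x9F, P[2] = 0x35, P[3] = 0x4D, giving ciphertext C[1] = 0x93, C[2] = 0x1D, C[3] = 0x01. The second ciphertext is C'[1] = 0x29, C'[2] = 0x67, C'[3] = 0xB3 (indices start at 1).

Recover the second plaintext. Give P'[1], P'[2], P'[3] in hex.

In OFB with a reused IV, both messages share the same keystream S_i, so C_i ⊕ C'_i = P_i ⊕ P'_i and thus P'_i = P_i ⊕ C_i ⊕ C'_i.
P'[1]: 0x9F ⊕ 0x93 ⊕ 0x29 = 0x25.
P'[2]: 0x35 ⊕ 0x1D ⊕ 0x67 = 0x4F.
P'[3]: 0x4D ⊕ 0x01 ⊕ 0xB3 = 0xFF.

P'[1] = 0x25, P'[2] = 0x4F, P'[3] = 0xFF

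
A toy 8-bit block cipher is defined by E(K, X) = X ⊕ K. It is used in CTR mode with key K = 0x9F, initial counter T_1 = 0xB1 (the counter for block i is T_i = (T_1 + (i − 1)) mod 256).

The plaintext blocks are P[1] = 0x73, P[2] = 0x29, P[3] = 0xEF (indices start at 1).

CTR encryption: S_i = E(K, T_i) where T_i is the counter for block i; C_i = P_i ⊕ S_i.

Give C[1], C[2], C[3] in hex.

C[1] = 0x5D, C[2] = 0x04, C[3] = 0xC3

C[1]: T = 0xB1, S = E(K, T) = 0x2E; 0x73 ⊕ 0x2E = 0x5D.
C[2]: T = 0xB2, S = E(K, T) = 0x2D; 0x29 ⊕ 0x2D = 0x04.
C[3]: T = 0xB3, S = E(K, T) = 0x2C; 0xEF ⊕ 0x2C = 0xC3.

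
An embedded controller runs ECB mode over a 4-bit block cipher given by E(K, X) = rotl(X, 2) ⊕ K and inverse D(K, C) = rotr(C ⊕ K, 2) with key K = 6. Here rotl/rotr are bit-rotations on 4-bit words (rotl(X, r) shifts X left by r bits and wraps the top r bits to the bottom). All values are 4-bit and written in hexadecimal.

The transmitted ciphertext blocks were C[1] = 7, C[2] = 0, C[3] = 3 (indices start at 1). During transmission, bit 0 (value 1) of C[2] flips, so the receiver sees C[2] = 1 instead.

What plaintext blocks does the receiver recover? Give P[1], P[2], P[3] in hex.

ECB decryption: P_i = D(K, C_i).
Only C[2] changed, to 1. In ECB, a change in C_i affects only P_i. Decrypting the received ciphertext:
P[1]: D(K, 7) = 4.
P[2]: D(K, 1) = D.
P[3]: D(K, 3) = 5.
Blocks that differ from the original plaintext: P[2].

P[1] = 4, P[2] = D, P[3] = 5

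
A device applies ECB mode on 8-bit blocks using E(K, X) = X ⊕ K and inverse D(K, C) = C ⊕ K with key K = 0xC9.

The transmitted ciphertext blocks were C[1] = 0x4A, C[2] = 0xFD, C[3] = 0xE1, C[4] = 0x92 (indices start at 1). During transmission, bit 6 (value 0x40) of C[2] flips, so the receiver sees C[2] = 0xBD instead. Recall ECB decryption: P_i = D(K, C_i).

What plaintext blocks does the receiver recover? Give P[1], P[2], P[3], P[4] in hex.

P[1] = 0x83, P[2] = 0x74, P[3] = 0x28, P[4] = 0x5B

Only C[2] changed, to 0xBD. In ECB, a change in C_i affects only P_i. Decrypting the received ciphertext:
P[1]: D(K, 0x4A) = 0x83.
P[2]: D(K, 0xBD) = 0x74.
P[3]: D(K, 0xE1) = 0x28.
P[4]: D(K, 0x92) = 0x5B.
Blocks that differ from the original plaintext: P[2].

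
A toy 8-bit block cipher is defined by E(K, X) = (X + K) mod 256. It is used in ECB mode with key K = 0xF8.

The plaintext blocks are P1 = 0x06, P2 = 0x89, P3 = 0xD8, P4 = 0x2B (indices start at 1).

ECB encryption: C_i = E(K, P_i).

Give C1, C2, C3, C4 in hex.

C1 = 0xFE, C2 = 0x81, C3 = 0xD0, C4 = 0x23

C1: E(K, 0x06) = 0xFE.
C2: E(K, 0x89) = 0x81.
C3: E(K, 0xD8) = 0xD0.
C4: E(K, 0x2B) = 0x23.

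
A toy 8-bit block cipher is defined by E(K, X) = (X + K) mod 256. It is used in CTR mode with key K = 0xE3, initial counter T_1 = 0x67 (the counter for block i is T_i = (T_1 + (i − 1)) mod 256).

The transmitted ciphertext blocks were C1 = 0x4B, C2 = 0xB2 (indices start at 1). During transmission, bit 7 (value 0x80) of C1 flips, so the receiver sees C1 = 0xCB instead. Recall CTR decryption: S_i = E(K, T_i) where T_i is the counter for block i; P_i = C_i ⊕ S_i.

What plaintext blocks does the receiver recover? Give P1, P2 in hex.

P1 = 0x81, P2 = 0xF9

Only C1 changed, to 0xCB. In CTR, a change in C_i flips the same bit in P_i only; the keystream is unaffected. Decrypting the received ciphertext:
P1: T = 0x67, S = E(K, T) = 0x4A; 0xCB ⊕ 0x4A = 0x81.
P2: T = 0x68, S = E(K, T) = 0x4B; 0xB2 ⊕ 0x4B = 0xF9.
Blocks that differ from the original plaintext: P1.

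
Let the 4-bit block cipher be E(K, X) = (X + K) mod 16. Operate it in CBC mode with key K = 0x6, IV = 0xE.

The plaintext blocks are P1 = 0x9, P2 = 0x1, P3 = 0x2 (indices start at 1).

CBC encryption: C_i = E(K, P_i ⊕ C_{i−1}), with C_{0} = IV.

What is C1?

C1 = 0xD

C1: P1 ⊕ 0xE = 0x7; E(K, 0x7) = 0xD.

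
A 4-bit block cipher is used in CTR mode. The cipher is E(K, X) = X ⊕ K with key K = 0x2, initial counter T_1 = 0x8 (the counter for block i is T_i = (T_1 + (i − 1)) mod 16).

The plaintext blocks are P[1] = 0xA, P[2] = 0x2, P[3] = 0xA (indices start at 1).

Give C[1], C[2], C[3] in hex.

C[1] = 0x0, C[2] = 0x9, C[3] = 0x2

CTR encryption: S_i = E(K, T_i) where T_i is the counter for block i; C_i = P_i ⊕ S_i.
C[1]: T = 0x8, S = E(K, T) = 0xA; 0xA ⊕ 0xA = 0x0.
C[2]: T = 0x9, S = E(K, T) = 0xB; 0x2 ⊕ 0xB = 0x9.
C[3]: T = 0xA, S = E(K, T) = 0x8; 0xA ⊕ 0x8 = 0x2.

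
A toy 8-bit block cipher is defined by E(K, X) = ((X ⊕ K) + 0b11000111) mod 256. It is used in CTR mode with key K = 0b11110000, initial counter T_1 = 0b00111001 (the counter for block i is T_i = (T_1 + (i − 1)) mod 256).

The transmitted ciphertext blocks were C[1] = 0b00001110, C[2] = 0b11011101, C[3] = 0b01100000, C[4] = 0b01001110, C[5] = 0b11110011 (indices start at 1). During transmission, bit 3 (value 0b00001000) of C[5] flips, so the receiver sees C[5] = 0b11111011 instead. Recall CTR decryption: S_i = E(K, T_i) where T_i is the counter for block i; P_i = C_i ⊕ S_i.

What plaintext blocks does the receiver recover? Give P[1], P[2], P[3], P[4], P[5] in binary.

P[1] = 0b10011110, P[2] = 0b01001100, P[3] = 0b11110010, P[4] = 0b11011101, P[5] = 0b01101111

Only C[5] changed, to 0b11111011. In CTR, a change in C_i flips the same bit in P_i only; the keystream is unaffected. Decrypting the received ciphertext:
P[1]: T = 0b00111001, S = E(K, T) = 0b10010000; 0b00001110 ⊕ 0b10010000 = 0b10011110.
P[2]: T = 0b00111010, S = E(K, T) = 0b10010001; 0b11011101 ⊕ 0b10010001 = 0b01001100.
P[3]: T = 0b00111011, S = E(K, T) = 0b10010010; 0b01100000 ⊕ 0b10010010 = 0b11110010.
P[4]: T = 0b00111100, S = E(K, T) = 0b10010011; 0b01001110 ⊕ 0b10010011 = 0b11011101.
P[5]: T = 0b00111101, S = E(K, T) = 0b10010100; 0b11111011 ⊕ 0b10010100 = 0b01101111.
Blocks that differ from the original plaintext: P[5].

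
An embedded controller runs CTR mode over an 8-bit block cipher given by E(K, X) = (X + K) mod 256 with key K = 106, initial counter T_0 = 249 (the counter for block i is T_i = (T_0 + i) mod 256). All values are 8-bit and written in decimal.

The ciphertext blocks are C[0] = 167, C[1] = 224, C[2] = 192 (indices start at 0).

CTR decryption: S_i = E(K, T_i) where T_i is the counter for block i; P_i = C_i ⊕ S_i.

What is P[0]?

P[0] = 196

P[0]: T = 249, S = E(K, T) = 99; 167 ⊕ 99 = 196.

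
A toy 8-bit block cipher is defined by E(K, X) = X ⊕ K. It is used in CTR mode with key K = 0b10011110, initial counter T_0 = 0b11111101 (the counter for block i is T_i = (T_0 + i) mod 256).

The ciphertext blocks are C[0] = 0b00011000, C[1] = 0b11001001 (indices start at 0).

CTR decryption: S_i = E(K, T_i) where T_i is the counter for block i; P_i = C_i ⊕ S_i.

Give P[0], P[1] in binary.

P[0]: T = 0b11111101, S = E(K, T) = 0b01100011; 0b00011000 ⊕ 0b01100011 = 0b01111011.
P[1]: T = 0b11111110, S = E(K, T) = 0b01100000; 0b11001001 ⊕ 0b01100000 = 0b10101001.

P[0] = 0b01111011, P[1] = 0b10101001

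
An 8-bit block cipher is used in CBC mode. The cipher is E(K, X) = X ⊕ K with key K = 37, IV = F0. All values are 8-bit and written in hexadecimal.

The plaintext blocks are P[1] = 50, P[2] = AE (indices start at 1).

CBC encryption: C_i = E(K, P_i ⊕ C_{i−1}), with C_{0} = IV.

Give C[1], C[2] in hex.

C[1]: P[1] ⊕ F0 = A0; E(K, A0) = 97.
C[2]: P[2] ⊕ 97 = 39; E(K, 39) = 0E.

C[1] = 97, C[2] = 0E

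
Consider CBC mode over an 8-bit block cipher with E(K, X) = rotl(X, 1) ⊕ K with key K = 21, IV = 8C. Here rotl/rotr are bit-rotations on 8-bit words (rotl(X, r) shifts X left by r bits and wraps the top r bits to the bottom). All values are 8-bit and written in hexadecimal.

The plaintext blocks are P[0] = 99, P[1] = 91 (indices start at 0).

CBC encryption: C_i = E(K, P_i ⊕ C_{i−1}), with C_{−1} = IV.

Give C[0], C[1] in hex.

C[0]: P[0] ⊕ 8C = 15; E(K, 15) = 0B.
C[1]: P[1] ⊕ 0B = 9A; E(K, 9A) = 14.

C[0] = 0B, C[1] = 14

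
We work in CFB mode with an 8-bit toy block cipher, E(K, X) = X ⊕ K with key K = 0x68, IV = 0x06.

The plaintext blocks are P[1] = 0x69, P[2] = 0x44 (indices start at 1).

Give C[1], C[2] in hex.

CFB encryption: C_i = P_i ⊕ E(K, C_{i−1}), with C_{0} = IV.
C[1]: E(K, 0x06) = 0x6E; 0x69 ⊕ 0x6E = 0x07.
C[2]: E(K, 0x07) = 0x6F; 0x44 ⊕ 0x6F = 0x2B.

C[1] = 0x07, C[2] = 0x2B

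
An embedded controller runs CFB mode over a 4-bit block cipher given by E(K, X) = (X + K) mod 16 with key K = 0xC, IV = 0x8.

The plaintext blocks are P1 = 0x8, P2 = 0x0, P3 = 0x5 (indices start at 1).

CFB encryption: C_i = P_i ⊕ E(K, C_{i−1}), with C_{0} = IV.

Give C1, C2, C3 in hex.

C1: E(K, 0x8) = 0x4; 0x8 ⊕ 0x4 = 0xC.
C2: E(K, 0xC) = 0x8; 0x0 ⊕ 0x8 = 0x8.
C3: E(K, 0x8) = 0x4; 0x5 ⊕ 0x4 = 0x1.

C1 = 0xC, C2 = 0x8, C3 = 0x1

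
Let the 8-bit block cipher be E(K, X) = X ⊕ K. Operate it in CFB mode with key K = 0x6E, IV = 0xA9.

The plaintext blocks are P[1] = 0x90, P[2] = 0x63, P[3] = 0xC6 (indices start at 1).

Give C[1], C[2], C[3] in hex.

CFB encryption: C_i = P_i ⊕ E(K, C_{i−1}), with C_{0} = IV.
C[1]: E(K, 0xA9) = 0xC7; 0x90 ⊕ 0xC7 = 0x57.
C[2]: E(K, 0x57) = 0x39; 0x63 ⊕ 0x39 = 0x5A.
C[3]: E(K, 0x5A) = 0x34; 0xC6 ⊕ 0x34 = 0xF2.

C[1] = 0x57, C[2] = 0x5A, C[3] = 0xF2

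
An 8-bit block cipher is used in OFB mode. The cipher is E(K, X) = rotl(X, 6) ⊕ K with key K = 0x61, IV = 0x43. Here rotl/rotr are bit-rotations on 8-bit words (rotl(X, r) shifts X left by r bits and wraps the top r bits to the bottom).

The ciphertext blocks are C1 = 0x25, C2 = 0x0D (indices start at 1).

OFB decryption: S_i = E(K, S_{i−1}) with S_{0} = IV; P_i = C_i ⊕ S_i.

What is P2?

P1: S = E(K, 0x43) = 0xB1; 0x25 ⊕ 0xB1 = 0x94.
P2: S = E(K, 0xB1) = 0x0D; 0x0D ⊕ 0x0D = 0x00.

P2 = 0x00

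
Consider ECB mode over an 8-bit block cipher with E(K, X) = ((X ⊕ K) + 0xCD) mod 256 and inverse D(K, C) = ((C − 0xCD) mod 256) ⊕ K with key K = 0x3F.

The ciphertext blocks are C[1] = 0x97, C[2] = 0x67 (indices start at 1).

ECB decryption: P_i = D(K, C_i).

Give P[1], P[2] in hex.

P[1]: D(K, 0x97) = 0xF5.
P[2]: D(K, 0x67) = 0xA5.

P[1] = 0xF5, P[2] = 0xA5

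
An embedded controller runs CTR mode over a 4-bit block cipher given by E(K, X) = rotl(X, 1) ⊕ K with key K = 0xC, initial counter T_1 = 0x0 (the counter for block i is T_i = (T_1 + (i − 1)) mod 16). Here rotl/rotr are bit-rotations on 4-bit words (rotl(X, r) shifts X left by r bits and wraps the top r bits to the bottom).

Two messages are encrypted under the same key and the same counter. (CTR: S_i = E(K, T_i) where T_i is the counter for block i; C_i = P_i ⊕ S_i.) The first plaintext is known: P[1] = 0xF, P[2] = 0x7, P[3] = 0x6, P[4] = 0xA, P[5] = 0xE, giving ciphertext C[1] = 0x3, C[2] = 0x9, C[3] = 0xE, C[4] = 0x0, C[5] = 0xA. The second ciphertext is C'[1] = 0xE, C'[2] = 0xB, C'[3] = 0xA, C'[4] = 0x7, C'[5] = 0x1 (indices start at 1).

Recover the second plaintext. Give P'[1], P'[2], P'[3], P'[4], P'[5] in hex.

P'[1] = 0x2, P'[2] = 0x5, P'[3] = 0x2, P'[4] = 0xD, P'[5] = 0x5

In CTR with a reused counter, both messages share the same keystream S_i, so C_i ⊕ C'_i = P_i ⊕ P'_i and thus P'_i = P_i ⊕ C_i ⊕ C'_i.
P'[1]: 0xF ⊕ 0x3 ⊕ 0xE = 0x2.
P'[2]: 0x7 ⊕ 0x9 ⊕ 0xB = 0x5.
P'[3]: 0x6 ⊕ 0xE ⊕ 0xA = 0x2.
P'[4]: 0xA ⊕ 0x0 ⊕ 0x7 = 0xD.
P'[5]: 0xE ⊕ 0xA ⊕ 0x1 = 0x5.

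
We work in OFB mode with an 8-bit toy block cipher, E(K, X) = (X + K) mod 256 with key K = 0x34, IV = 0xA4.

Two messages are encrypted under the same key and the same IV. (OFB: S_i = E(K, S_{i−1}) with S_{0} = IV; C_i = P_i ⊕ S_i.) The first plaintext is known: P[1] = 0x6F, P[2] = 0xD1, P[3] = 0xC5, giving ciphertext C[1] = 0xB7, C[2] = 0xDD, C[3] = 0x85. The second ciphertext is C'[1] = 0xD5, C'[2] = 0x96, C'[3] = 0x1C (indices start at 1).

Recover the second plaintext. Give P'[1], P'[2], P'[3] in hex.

P'[1] = 0x0D, P'[2] = 0x9A, P'[3] = 0x5C

In OFB with a reused IV, both messages share the same keystream S_i, so C_i ⊕ C'_i = P_i ⊕ P'_i and thus P'_i = P_i ⊕ C_i ⊕ C'_i.
P'[1]: 0x6F ⊕ 0xB7 ⊕ 0xD5 = 0x0D.
P'[2]: 0xD1 ⊕ 0xDD ⊕ 0x96 = 0x9A.
P'[3]: 0xC5 ⊕ 0x85 ⊕ 0x1C = 0x5C.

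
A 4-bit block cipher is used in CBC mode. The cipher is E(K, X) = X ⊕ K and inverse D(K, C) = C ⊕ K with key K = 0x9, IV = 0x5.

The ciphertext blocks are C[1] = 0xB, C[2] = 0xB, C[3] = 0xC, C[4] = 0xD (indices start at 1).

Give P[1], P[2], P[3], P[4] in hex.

CBC decryption: P_i = D(K, C_i) ⊕ C_{i−1}, with C_{0} = IV.
P[1]: D(K, 0xB) = 0x2; 0x2 ⊕ 0x5 = 0x7.
P[2]: D(K, 0xB) = 0x2; 0x2 ⊕ 0xB = 0x9.
P[3]: D(K, 0xC) = 0x5; 0x5 ⊕ 0xB = 0xE.
P[4]: D(K, 0xD) = 0x4; 0x4 ⊕ 0xC = 0x8.

P[1] = 0x7, P[2] = 0x9, P[3] = 0xE, P[4] = 0x8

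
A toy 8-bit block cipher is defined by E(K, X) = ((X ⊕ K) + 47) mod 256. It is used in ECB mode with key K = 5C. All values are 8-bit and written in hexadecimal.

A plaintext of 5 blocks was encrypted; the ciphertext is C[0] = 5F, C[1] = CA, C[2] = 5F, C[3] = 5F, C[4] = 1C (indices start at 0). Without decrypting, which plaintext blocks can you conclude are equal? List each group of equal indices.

P[0] = P[2] = P[3]

ECB encrypts each block independently with the same key, so equal ciphertext blocks imply equal plaintext blocks.
C[0] = C[2] = C[3] = 5F, so P[0] = P[2] = P[3].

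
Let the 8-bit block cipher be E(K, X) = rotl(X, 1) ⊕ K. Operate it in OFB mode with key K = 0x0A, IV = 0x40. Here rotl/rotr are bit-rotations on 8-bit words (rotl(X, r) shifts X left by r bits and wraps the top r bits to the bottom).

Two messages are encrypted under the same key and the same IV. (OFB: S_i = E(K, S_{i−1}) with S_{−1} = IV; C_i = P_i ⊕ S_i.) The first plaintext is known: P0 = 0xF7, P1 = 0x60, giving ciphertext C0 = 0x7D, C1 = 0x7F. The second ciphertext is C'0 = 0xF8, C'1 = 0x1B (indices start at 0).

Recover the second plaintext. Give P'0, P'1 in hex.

In OFB with a reused IV, both messages share the same keystream S_i, so C_i ⊕ C'_i = P_i ⊕ P'_i and thus P'_i = P_i ⊕ C_i ⊕ C'_i.
P'0: 0xF7 ⊕ 0x7D ⊕ 0xF8 = 0x72.
P'1: 0x60 ⊕ 0x7F ⊕ 0x1B = 0x04.

P'0 = 0x72, P'1 = 0x04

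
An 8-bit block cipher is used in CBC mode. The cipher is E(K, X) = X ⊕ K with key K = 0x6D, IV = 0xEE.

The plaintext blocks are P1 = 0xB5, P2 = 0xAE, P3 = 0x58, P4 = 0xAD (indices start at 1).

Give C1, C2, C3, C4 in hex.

CBC encryption: C_i = E(K, P_i ⊕ C_{i−1}), with C_{0} = IV.
C1: P1 ⊕ 0xEE = 0x5B; E(K, 0x5B) = 0x36.
C2: P2 ⊕ 0x36 = 0x98; E(K, 0x98) = 0xF5.
C3: P3 ⊕ 0xF5 = 0xAD; E(K, 0xAD) = 0xC0.
C4: P4 ⊕ 0xC0 = 0x6D; E(K, 0x6D) = 0x00.

C1 = 0x36, C2 = 0xF5, C3 = 0xC0, C4 = 0x00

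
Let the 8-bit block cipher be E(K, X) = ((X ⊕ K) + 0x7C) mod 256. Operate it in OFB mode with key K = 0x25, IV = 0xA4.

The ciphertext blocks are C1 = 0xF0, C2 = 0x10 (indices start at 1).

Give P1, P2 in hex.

P1 = 0x0D, P2 = 0x44

OFB decryption: S_i = E(K, S_{i−1}) with S_{0} = IV; P_i = C_i ⊕ S_i.
P1: S = E(K, 0xA4) = 0xFD; 0xF0 ⊕ 0xFD = 0x0D.
P2: S = E(K, 0xFD) = 0x54; 0x10 ⊕ 0x54 = 0x44.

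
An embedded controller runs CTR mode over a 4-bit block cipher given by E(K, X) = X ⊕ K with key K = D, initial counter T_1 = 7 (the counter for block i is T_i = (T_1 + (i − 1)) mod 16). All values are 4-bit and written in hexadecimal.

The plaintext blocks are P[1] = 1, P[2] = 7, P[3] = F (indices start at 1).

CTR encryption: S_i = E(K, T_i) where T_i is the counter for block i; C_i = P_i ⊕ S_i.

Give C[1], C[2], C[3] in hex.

C[1]: T = 7, S = E(K, T) = A; 1 ⊕ A = B.
C[2]: T = 8, S = E(K, T) = 5; 7 ⊕ 5 = 2.
C[3]: T = 9, S = E(K, T) = 4; F ⊕ 4 = B.

C[1] = B, C[2] = 2, C[3] = B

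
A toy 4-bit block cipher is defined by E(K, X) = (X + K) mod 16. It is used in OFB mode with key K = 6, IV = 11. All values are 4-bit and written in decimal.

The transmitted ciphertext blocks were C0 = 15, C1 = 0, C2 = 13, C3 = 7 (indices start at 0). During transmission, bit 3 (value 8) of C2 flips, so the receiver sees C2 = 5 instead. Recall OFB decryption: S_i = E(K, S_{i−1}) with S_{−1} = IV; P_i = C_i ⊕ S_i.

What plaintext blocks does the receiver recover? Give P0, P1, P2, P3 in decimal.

Only C2 changed, to 5. In OFB, a change in C_i flips the same bit in P_i only; the keystream is unaffected. Decrypting the received ciphertext:
P0: S = E(K, 11) = 1; 15 ⊕ 1 = 14.
P1: S = E(K, 1) = 7; 0 ⊕ 7 = 7.
P2: S = E(K, 7) = 13; 5 ⊕ 13 = 8.
P3: S = E(K, 13) = 3; 7 ⊕ 3 = 4.
Blocks that differ from the original plaintext: P2.

P0 = 14, P1 = 7, P2 = 8, P3 = 4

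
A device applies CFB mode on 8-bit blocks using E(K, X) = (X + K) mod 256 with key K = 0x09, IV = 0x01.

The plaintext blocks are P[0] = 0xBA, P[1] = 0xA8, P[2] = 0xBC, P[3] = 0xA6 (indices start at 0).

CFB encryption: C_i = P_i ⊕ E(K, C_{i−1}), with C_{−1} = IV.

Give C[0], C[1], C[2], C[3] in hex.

C[0]: E(K, 0x01) = 0x0A; 0xBA ⊕ 0x0A = 0xB0.
C[1]: E(K, 0xB0) = 0xB9; 0xA8 ⊕ 0xB9 = 0x11.
C[2]: E(K, 0x11) = 0x1A; 0xBC ⊕ 0x1A = 0xA6.
C[3]: E(K, 0xA6) = 0xAF; 0xA6 ⊕ 0xAF = 0x09.

C[0] = 0xB0, C[1] = 0x11, C[2] = 0xA6, C[3] = 0x09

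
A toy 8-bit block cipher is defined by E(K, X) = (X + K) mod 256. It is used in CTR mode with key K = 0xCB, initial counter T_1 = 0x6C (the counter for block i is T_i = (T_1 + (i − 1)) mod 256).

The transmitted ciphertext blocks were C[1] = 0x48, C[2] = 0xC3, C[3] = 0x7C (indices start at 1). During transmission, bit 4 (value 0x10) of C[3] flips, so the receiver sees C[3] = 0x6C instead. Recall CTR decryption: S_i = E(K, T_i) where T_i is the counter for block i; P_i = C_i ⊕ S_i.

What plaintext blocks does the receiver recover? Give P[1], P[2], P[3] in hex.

P[1] = 0x7F, P[2] = 0xFB, P[3] = 0x55

Only C[3] changed, to 0x6C. In CTR, a change in C_i flips the same bit in P_i only; the keystream is unaffected. Decrypting the received ciphertext:
P[1]: T = 0x6C, S = E(K, T) = 0x37; 0x48 ⊕ 0x37 = 0x7F.
P[2]: T = 0x6D, S = E(K, T) = 0x38; 0xC3 ⊕ 0x38 = 0xFB.
P[3]: T = 0x6E, S = E(K, T) = 0x39; 0x6C ⊕ 0x39 = 0x55.
Blocks that differ from the original plaintext: P[3].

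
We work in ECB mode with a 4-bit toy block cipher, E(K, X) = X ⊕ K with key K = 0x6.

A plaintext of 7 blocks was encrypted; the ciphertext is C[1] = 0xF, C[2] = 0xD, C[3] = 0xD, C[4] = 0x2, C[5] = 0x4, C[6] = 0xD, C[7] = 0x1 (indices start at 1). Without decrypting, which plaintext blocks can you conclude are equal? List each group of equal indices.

ECB encrypts each block independently with the same key, so equal ciphertext blocks imply equal plaintext blocks.
C[2] = C[3] = C[6] = 0xD, so P[2] = P[3] = P[6].

P[2] = P[3] = P[6]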